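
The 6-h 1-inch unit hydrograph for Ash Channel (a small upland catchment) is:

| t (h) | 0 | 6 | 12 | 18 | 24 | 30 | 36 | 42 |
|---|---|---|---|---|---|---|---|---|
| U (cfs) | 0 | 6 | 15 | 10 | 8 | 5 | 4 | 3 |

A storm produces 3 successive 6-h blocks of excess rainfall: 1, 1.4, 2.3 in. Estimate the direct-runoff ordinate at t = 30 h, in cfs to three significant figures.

Q ≈ 39.2 cfs

By discrete convolution, Q_j = Σ (P_i / 1 in) · U_{j−i}.
At t = 30 h (j=5): Q = (1/1)·5 + (1.4/1)·8 + (2.3/1)·10 = 39.2 cfs.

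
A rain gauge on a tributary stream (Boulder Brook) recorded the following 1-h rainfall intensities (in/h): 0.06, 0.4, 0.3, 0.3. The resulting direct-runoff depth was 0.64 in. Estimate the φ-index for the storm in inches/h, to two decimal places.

φ ≈ 0.12 in/h

Only the 3 blocks with intensity above φ contribute runoff: 0.4, 0.3, 0.3 in/h.
Σ(I−φ)·Δt = d  ⇒  (0.4+0.3+0.3 − 3φ)·1 = 0.64
φ = (1.000 − 0.64/1) / 3 = 0.12 in/h.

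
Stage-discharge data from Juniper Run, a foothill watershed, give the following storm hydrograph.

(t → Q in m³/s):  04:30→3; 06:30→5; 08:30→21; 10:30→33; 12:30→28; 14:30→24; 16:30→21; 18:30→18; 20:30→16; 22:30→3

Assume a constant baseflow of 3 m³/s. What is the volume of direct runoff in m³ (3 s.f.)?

V ≈ 1.02 × 10^6 m³

Direct-runoff ordinates (Q − Q_b): 0.0, 2.0, 18.0, 30.0, 25.0, 21.0, 18.0, 15.0, 13.0, 0.0 m³/s.
ΣQ_DR = 142.0 m³/s.
With Δt = 2 h = 7200 s, V = ΣQ_DR · Δt = 142.0 × 7200 = 1.02 × 10^6 m³.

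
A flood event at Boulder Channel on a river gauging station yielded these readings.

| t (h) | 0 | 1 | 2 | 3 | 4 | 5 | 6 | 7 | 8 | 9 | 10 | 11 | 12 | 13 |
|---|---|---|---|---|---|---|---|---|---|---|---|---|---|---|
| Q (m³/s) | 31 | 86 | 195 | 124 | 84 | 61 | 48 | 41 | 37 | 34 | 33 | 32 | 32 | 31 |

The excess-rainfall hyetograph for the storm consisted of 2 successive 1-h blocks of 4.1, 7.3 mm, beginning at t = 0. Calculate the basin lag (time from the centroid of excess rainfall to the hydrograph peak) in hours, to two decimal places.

Centroid of excess rainfall: t_c = Σ P_i·t̄_i / ΣP_i = 1.1404 h (block centres at 0.5, 1.5 h).
Hydrograph peak occurs at t = 2 h, so basin lag t_L = 2 − 1.1404 = 0.86 h.

t_L ≈ 0.86 h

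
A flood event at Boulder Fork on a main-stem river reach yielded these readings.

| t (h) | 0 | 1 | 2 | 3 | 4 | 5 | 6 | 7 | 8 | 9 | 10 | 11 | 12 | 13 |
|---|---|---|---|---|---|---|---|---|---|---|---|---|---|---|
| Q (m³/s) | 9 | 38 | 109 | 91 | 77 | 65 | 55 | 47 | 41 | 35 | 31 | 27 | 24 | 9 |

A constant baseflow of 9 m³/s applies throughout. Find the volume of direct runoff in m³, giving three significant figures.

Direct-runoff ordinates (Q − Q_b): 0.0, 29.0, 100.0, 82.0, 68.0, 56.0, 46.0, 38.0, 32.0, 26.0, 22.0, 18.0, 15.0, 0.0 m³/s.
ΣQ_DR = 532.0 m³/s.
With Δt = 1 h = 3600 s, V = ΣQ_DR · Δt = 532.0 × 3600 = 1.92 × 10^6 m³.

V ≈ 1.92 × 10^6 m³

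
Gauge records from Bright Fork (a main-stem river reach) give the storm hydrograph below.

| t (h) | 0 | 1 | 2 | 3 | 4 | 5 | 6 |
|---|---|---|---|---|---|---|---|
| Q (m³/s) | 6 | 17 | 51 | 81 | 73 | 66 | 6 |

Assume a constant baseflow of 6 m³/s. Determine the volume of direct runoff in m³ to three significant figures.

V ≈ 9.29 × 10^5 m³

Direct-runoff ordinates (Q − Q_b): 0.0, 11.0, 45.0, 75.0, 67.0, 60.0, 0.0 m³/s.
ΣQ_DR = 258.0 m³/s.
With Δt = 1 h = 3600 s, V = ΣQ_DR · Δt = 258.0 × 3600 = 9.29 × 10^5 m³.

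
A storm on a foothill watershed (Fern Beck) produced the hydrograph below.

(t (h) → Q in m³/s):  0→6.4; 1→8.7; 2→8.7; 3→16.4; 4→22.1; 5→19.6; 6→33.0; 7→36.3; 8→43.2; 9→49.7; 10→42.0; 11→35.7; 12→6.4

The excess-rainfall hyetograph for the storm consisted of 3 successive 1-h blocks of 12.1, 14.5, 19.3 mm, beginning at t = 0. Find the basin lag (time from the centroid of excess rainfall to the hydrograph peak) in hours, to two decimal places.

t_L ≈ 7.34 h

Centroid of excess rainfall: t_c = Σ P_i·t̄_i / ΣP_i = 1.6569 h (block centres at 0.5, 1.5, 2.5 h).
Hydrograph peak occurs at t = 9 h, so basin lag t_L = 9 − 1.6569 = 7.34 h.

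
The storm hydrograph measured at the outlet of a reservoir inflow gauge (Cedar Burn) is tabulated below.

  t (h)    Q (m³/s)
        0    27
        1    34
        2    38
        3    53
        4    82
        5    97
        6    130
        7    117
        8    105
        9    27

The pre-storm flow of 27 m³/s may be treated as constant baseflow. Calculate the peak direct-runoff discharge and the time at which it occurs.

Subtracting baseflow gives direct-runoff ordinates: 0.0, 7.0, 11.0, 26.0, 55.0, 70.0, 103.0, 90.0, 78.0, 0.0 m³/s.
The maximum is 103.0 m³/s, occurring at the reading for t = 6 h.

Q_p = 103.0 m³/s at t = 6 h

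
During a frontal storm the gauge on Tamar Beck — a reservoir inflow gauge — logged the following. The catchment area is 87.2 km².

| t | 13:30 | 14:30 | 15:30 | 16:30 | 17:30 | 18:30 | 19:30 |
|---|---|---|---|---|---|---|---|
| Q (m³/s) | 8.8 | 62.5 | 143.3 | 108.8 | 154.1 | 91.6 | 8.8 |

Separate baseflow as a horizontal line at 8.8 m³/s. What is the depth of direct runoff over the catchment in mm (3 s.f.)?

Direct runoff: 0.0, 53.7, 134.5, 100.0, 145.3, 82.8, 0.0 m³/s; ΣQ_DR = 516.3 m³/s.
V = ΣQ_DR · Δt = 516.3 × 3600 s = 1.859 × 10^6 m³.
Over A = 87.2 km², depth = V / A = 21.3 mm.

d ≈ 21.3 mm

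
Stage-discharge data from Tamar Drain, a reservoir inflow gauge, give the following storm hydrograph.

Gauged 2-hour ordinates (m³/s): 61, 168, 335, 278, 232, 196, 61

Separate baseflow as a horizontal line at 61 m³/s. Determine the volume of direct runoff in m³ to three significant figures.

V ≈ 6.51 × 10^6 m³

Direct-runoff ordinates (Q − Q_b): 0.0, 107.0, 274.0, 217.0, 171.0, 135.0, 0.0 m³/s.
ΣQ_DR = 904.0 m³/s.
With Δt = 2 h = 7200 s, V = ΣQ_DR · Δt = 904.0 × 7200 = 6.51 × 10^6 m³.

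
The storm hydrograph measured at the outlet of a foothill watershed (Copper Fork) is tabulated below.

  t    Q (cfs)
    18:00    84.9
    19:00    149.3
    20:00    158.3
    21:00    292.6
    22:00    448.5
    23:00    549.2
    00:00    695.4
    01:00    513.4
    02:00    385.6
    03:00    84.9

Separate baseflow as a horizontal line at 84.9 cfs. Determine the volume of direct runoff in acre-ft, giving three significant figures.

Direct-runoff ordinates (Q − Q_b): 0.0, 64.4, 73.4, 207.7, 363.6, 464.3, 610.5, 428.5, 300.7, 0.0 cfs.
ΣQ_DR = 2513 cfs.
With Δt = 1 h = 3600 s, V = ΣQ_DR · Δt = 2513 × 3600 = 9.05 × 10^6 ft³ = 208 acre-ft.

V ≈ 208 acre-ft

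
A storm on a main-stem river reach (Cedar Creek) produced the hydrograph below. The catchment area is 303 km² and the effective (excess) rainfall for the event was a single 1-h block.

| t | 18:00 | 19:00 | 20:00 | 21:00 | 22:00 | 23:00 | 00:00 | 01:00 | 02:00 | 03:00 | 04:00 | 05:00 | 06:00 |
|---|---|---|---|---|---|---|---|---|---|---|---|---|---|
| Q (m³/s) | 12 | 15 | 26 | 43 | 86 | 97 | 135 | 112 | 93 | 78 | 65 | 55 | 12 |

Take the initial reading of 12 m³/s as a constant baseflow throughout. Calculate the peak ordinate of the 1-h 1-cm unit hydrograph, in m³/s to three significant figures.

Direct runoff: 0.0, 3.0, 14.0, 31.0, 74.0, 85.0, 123.0, 100.0, 81.0, 66.0, 53.0, 43.0, 0.0 m³/s; ΣQ_DR = 673.0 m³/s, peak = 123.0 m³/s.
Runoff depth d = ΣQ_DR·Δt / A = 673.0 × 3600 / (303 km²) = 7.996 mm.
The 1-cm UH is the DRH scaled by (10 mm)/d, so U_p = 123.0 × 10/7.996 = 154 m³/s.

U_p ≈ 154 m³/s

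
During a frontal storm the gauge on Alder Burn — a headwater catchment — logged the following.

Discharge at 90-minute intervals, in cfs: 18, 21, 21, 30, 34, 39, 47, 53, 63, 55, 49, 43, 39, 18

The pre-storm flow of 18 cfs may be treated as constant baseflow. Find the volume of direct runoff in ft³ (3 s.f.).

V ≈ 1.50 × 10^6 ft³

Direct-runoff ordinates (Q − Q_b): 0.0, 3.0, 3.0, 12.0, 16.0, 21.0, 29.0, 35.0, 45.0, 37.0, 31.0, 25.0, 21.0, 0.0 cfs.
ΣQ_DR = 278.0 cfs.
With Δt = 1.5 h = 5400 s, V = ΣQ_DR · Δt = 278.0 × 5400 = 1.50 × 10^6 ft³.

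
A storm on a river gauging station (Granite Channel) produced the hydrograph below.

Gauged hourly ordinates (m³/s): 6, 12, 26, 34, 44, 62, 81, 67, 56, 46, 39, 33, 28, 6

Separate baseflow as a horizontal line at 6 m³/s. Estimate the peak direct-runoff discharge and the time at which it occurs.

Q_p = 75.0 m³/s at t = 6 h

Subtracting baseflow gives direct-runoff ordinates: 0.0, 6.0, 20.0, 28.0, 38.0, 56.0, 75.0, 61.0, 50.0, 40.0, 33.0, 27.0, 22.0, 0.0 m³/s.
The maximum is 75.0 m³/s, occurring at the reading for t = 6 h.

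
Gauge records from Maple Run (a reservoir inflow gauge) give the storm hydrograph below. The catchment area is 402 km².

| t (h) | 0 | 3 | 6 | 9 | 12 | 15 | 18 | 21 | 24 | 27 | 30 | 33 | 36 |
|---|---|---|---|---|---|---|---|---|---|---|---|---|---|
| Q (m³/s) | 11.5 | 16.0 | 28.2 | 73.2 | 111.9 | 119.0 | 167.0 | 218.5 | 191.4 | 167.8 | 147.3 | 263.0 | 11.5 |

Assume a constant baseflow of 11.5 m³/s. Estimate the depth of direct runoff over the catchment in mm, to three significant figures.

Direct runoff: 0.0, 4.5, 16.7, 61.7, 100.4, 107.5, 155.5, 207.0, 179.9, 156.3, 135.8, 251.5, 0.0 m³/s; ΣQ_DR = 1377 m³/s.
V = ΣQ_DR · Δt = 1377 × 10800 s = 1.487 × 10^7 m³.
Over A = 402 km², depth = V / A = 37.0 mm.

d ≈ 37.0 mm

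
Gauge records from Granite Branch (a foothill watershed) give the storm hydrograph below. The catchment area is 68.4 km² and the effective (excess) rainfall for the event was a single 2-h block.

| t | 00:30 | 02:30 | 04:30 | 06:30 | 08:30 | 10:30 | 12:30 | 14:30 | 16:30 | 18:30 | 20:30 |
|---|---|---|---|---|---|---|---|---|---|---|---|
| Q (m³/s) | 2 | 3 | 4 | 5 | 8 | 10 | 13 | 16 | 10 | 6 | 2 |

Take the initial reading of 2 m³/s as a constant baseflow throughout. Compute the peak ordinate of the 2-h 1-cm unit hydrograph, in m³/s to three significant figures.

Direct runoff: 0.0, 1.0, 2.0, 3.0, 6.0, 8.0, 11.0, 14.0, 8.0, 4.0, 0.0 m³/s; ΣQ_DR = 57.00 m³/s, peak = 14.0 m³/s.
Runoff depth d = ΣQ_DR·Δt / A = 57.00 × 7200 / (68.4 km²) = 6.000 mm.
The 1-cm UH is the DRH scaled by (10 mm)/d, so U_p = 14.0 × 10/6.000 = 23.3 m³/s.

U_p ≈ 23.3 m³/s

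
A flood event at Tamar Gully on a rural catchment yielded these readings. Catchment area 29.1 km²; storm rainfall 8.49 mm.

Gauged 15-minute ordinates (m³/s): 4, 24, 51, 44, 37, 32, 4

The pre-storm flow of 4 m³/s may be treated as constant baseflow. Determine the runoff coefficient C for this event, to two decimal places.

ΣQ_DR = 168.0 m³/s; V = ΣQ_DR·Δt = 1.512 × 10^5 m³.
Runoff depth d = V / A = 5.196 mm.
C = d / P = 5.196 / 8.49 = 0.61.

C ≈ 0.61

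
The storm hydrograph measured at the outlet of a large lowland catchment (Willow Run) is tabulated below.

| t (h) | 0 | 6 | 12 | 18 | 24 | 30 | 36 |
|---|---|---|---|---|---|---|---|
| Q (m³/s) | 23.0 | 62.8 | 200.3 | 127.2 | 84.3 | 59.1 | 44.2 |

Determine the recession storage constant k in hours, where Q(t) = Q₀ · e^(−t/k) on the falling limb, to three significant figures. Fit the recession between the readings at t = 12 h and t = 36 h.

k ≈ 15.9 h

On the falling limb, Q drops from 200.3 to 44.2 m³/s between t = 12 h and t = 36 h (Δt = 24 h).
k = −Δt / ln(Q₂/Q₁) = −24 / ln(44.2/200.3) = 15.9 h.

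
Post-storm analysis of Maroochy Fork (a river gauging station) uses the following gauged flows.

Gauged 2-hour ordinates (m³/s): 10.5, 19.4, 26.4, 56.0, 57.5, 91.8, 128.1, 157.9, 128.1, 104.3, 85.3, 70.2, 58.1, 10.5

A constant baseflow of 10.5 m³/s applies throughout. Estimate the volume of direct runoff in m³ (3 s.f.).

Direct-runoff ordinates (Q − Q_b): 0.0, 8.9, 15.9, 45.5, 47.0, 81.3, 117.6, 147.4, 117.6, 93.8, 74.8, 59.7, 47.6, 0.0 m³/s.
ΣQ_DR = 857.1 m³/s.
With Δt = 2 h = 7200 s, V = ΣQ_DR · Δt = 857.1 × 7200 = 6.17 × 10^6 m³.

V ≈ 6.17 × 10^6 m³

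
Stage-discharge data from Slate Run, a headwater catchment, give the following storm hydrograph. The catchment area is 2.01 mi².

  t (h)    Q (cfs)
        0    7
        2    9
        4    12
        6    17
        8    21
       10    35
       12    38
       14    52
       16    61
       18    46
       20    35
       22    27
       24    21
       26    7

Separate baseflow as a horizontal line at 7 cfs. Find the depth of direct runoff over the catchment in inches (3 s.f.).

d ≈ 0.447 in

Direct runoff: 0.0, 2.0, 5.0, 10.0, 14.0, 28.0, 31.0, 45.0, 54.0, 39.0, 28.0, 20.0, 14.0, 0.0 cfs; ΣQ_DR = 290.0 cfs.
V = ΣQ_DR · Δt = 290.0 × 7200 s = 2.088 × 10^6 ft³.
Over A = 2.01 mi², depth = V / A = 0.447 in.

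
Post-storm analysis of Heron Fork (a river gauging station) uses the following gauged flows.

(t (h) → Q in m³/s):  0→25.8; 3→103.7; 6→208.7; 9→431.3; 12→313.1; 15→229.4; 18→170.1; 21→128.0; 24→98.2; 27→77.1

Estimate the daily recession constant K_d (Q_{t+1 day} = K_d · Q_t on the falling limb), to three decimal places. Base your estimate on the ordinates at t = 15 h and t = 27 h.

Between t = 15 h and t = 27 h the flow falls from 229.4 to 77.1 m³/s over 4×3 h = 12 h.
Per-interval ratio K = (77.1/229.4)^(1/4) = 0.7614; K_d = K^(24/3) = 0.113.

K_d ≈ 0.113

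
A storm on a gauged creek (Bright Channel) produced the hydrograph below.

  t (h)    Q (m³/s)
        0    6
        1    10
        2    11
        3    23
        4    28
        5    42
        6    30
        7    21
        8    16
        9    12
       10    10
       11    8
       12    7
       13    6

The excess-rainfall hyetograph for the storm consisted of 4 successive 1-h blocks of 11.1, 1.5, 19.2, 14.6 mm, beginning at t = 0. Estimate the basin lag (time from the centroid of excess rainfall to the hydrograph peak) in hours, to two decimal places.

Centroid of excess rainfall: t_c = Σ P_i·t̄_i / ΣP_i = 2.3039 h (block centres at 0.5, 1.5, 2.5, 3.5 h).
Hydrograph peak occurs at t = 5 h, so basin lag t_L = 5 − 2.3039 = 2.70 h.

t_L ≈ 2.70 h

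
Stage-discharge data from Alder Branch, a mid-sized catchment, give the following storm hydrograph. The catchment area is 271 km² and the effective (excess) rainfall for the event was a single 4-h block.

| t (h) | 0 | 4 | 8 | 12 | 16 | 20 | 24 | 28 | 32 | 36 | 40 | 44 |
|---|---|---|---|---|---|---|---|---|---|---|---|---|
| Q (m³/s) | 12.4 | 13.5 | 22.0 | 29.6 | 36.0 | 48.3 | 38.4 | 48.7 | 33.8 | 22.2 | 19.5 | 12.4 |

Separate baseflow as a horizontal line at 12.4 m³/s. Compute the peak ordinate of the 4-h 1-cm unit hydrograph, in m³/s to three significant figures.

Direct runoff: 0.0, 1.1, 9.6, 17.2, 23.6, 35.9, 26.0, 36.3, 21.4, 9.8, 7.1, 0.0 m³/s; ΣQ_DR = 188.0 m³/s, peak = 36.3 m³/s.
Runoff depth d = ΣQ_DR·Δt / A = 188.0 × 14400 / (271 km²) = 9.990 mm.
The 1-cm UH is the DRH scaled by (10 mm)/d, so U_p = 36.3 × 10/9.990 = 36.3 m³/s.

U_p ≈ 36.3 m³/s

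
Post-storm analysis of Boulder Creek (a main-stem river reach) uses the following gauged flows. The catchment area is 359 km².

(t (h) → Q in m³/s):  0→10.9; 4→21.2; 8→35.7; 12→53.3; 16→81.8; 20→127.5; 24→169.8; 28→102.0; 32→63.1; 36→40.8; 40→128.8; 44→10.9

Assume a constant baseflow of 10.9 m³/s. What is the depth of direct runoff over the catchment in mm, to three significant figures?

d ≈ 28.7 mm

Direct runoff: 0.0, 10.3, 24.8, 42.4, 70.9, 116.6, 158.9, 91.1, 52.2, 29.9, 117.9, 0.0 m³/s; ΣQ_DR = 715.0 m³/s.
V = ΣQ_DR · Δt = 715.0 × 14400 s = 1.030 × 10^7 m³.
Over A = 359 km², depth = V / A = 28.7 mm.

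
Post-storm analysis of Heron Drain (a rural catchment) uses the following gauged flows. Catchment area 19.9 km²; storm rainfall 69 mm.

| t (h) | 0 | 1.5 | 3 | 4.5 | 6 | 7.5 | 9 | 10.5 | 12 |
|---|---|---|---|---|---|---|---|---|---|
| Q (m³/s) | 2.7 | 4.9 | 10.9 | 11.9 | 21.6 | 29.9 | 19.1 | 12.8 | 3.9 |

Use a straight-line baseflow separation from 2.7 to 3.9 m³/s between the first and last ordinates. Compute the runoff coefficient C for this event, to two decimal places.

ΣQ_DR = 88.00 m³/s; V = ΣQ_DR·Δt = 4.752 × 10^5 m³.
Runoff depth d = V / A = 23.88 mm.
C = d / P = 23.88 / 69 = 0.35.

C ≈ 0.35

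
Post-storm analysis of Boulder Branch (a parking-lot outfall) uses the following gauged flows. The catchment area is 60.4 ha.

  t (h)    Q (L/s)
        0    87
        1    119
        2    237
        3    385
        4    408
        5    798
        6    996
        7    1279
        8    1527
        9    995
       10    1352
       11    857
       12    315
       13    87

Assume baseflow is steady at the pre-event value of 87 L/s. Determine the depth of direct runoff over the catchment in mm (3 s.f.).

Direct runoff: 0.0, 32.0, 150.0, 298.0, 321.0, 711.0, 909.0, 1192.0, 1440.0, 908.0, 1265.0, 770.0, 228.0, 0.0 L/s; ΣQ_DR = 8224 L/s.
V = ΣQ_DR · Δt = 8224 × 3600 s = 2.961 × 10^7 L.
Over A = 60.4 ha, depth = V / A = 49.0 mm.

d ≈ 49.0 mm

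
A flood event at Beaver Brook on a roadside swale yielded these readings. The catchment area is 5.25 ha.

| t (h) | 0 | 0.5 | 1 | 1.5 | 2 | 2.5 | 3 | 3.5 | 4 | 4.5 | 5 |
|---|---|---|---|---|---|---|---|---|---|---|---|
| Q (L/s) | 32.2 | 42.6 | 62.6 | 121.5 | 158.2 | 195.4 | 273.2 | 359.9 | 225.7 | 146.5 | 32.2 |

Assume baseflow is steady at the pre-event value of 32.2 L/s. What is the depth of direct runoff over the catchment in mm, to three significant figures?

Direct runoff: 0.0, 10.4, 30.4, 89.3, 126.0, 163.2, 241.0, 327.7, 193.5, 114.3, 0.0 L/s; ΣQ_DR = 1296 L/s.
V = ΣQ_DR · Δt = 1296 × 1800 s = 2.332 × 10^6 L.
Over A = 5.25 ha, depth = V / A = 44.4 mm.

d ≈ 44.4 mm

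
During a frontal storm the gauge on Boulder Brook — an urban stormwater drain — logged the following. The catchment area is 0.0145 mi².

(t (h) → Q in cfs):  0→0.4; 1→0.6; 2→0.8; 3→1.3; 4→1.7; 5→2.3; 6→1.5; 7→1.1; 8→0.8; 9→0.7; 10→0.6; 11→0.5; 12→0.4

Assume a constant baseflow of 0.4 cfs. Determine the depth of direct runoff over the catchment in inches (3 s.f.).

Direct runoff: 0.0, 0.2, 0.4, 0.9, 1.3, 1.9, 1.1, 0.7, 0.4, 0.3, 0.2, 0.1, 0.0 cfs; ΣQ_DR = 7.500 cfs.
V = ΣQ_DR · Δt = 7.500 × 3600 s = 27000 ft³.
Over A = 0.0145 mi², depth = V / A = 0.802 in.

d ≈ 0.802 in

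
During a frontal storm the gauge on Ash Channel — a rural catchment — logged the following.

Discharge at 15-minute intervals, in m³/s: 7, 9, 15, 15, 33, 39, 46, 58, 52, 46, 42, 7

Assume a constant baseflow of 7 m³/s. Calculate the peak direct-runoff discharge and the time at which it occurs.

Subtracting baseflow gives direct-runoff ordinates: 0.0, 2.0, 8.0, 8.0, 26.0, 32.0, 39.0, 51.0, 45.0, 39.0, 35.0, 0.0 m³/s.
The maximum is 51.0 m³/s, occurring at the reading for t = 1.75 h.

Q_p = 51.0 m³/s at t = 1.75 h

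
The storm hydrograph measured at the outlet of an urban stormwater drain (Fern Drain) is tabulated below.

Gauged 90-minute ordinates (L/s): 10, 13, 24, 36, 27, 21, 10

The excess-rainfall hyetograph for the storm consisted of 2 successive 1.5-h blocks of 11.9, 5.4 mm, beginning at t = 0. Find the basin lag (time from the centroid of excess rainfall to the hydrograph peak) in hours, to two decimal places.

Centroid of excess rainfall: t_c = Σ P_i·t̄_i / ΣP_i = 1.2182 h (block centres at 0.75, 2.25 h).
Hydrograph peak occurs at t = 4.5 h, so basin lag t_L = 4.5 − 1.2182 = 3.28 h.

t_L ≈ 3.28 h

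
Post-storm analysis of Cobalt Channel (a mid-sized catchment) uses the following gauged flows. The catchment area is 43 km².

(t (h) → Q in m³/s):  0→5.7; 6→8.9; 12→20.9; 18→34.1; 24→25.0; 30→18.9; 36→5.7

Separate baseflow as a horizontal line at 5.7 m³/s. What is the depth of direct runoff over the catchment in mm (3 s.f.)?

d ≈ 39.8 mm

Direct runoff: 0.0, 3.2, 15.2, 28.4, 19.3, 13.2, 0.0 m³/s; ΣQ_DR = 79.30 m³/s.
V = ΣQ_DR · Δt = 79.30 × 21600 s = 1.713 × 10^6 m³.
Over A = 43 km², depth = V / A = 39.8 mm.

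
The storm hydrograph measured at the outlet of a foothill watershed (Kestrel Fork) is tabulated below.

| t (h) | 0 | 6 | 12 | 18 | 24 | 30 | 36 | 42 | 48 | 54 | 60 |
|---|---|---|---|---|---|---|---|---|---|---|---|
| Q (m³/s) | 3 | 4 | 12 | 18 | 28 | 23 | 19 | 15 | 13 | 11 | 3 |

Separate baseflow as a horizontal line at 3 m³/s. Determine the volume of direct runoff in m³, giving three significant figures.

Direct-runoff ordinates (Q − Q_b): 0.0, 1.0, 9.0, 15.0, 25.0, 20.0, 16.0, 12.0, 10.0, 8.0, 0.0 m³/s.
ΣQ_DR = 116.0 m³/s.
With Δt = 6 h = 21600 s, V = ΣQ_DR · Δt = 116.0 × 21600 = 2.51 × 10^6 m³.

V ≈ 2.51 × 10^6 m³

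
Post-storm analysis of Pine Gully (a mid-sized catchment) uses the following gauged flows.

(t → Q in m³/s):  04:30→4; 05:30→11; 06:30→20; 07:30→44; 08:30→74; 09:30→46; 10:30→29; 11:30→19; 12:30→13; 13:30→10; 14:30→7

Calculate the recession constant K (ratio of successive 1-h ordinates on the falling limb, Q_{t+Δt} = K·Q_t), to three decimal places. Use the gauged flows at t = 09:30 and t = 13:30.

K ≈ 0.683

Using the recession-limb readings at t = 09:30 and t = 13:30: Q falls from 46 to 10 m³/s over 4 intervals.
K = (Q₂/Q₁)^(1/4) = (10/46)^(1/4) = 0.683.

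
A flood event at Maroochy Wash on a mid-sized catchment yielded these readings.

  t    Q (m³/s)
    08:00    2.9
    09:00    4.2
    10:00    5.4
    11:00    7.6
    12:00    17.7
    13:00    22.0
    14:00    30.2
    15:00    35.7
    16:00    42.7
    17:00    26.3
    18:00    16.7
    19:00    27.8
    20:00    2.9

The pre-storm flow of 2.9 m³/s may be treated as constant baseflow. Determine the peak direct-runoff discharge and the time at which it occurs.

Subtracting baseflow gives direct-runoff ordinates: 0.0, 1.3, 2.5, 4.7, 14.8, 19.1, 27.3, 32.8, 39.8, 23.4, 13.8, 24.9, 0.0 m³/s.
The maximum is 39.8 m³/s, occurring at the reading for t = 16:00.

Q_p = 39.8 m³/s at t = 16:00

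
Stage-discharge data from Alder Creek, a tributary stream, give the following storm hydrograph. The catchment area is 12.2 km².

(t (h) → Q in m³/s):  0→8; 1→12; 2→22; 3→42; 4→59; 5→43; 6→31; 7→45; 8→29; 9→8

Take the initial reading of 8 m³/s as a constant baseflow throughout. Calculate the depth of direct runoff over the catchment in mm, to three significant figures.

Direct runoff: 0.0, 4.0, 14.0, 34.0, 51.0, 35.0, 23.0, 37.0, 21.0, 0.0 m³/s; ΣQ_DR = 219.0 m³/s.
V = ΣQ_DR · Δt = 219.0 × 3600 s = 7.884 × 10^5 m³.
Over A = 12.2 km², depth = V / A = 64.6 mm.

d ≈ 64.6 mm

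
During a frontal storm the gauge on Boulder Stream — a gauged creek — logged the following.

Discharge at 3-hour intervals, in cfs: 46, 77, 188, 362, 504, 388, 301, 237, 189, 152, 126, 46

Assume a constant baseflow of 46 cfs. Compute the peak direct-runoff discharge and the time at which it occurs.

Subtracting baseflow gives direct-runoff ordinates: 0.0, 31.0, 142.0, 316.0, 458.0, 342.0, 255.0, 191.0, 143.0, 106.0, 80.0, 0.0 cfs.
The maximum is 458.0 cfs, occurring at the reading for t = 12 h.

Q_p = 458.0 cfs at t = 12 h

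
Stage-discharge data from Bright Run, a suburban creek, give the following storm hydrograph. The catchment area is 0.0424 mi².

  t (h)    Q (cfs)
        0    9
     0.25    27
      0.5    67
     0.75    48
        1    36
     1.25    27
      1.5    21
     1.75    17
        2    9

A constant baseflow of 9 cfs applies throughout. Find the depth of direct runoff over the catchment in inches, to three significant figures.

d ≈ 1.64 in

Direct runoff: 0.0, 18.0, 58.0, 39.0, 27.0, 18.0, 12.0, 8.0, 0.0 cfs; ΣQ_DR = 180.0 cfs.
V = ΣQ_DR · Δt = 180.0 × 900 s = 1.620 × 10^5 ft³.
Over A = 0.0424 mi², depth = V / A = 1.64 in.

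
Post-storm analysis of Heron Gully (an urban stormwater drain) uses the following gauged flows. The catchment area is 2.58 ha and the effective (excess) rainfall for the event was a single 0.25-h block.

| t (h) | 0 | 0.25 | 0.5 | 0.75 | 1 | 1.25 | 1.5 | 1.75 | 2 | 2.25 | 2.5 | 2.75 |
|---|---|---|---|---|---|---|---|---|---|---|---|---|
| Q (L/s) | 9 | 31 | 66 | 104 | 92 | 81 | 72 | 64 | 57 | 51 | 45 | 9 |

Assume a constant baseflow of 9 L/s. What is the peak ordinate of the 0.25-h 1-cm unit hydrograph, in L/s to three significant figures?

U_p ≈ 47.5 L/s

Direct runoff: 0.0, 22.0, 57.0, 95.0, 83.0, 72.0, 63.0, 55.0, 48.0, 42.0, 36.0, 0.0 L/s; ΣQ_DR = 573.0 L/s, peak = 95.0 L/s.
Runoff depth d = ΣQ_DR·Δt / A = 573.0 × 900 / (2.58 ha) = 19.99 mm.
The 1-cm UH is the DRH scaled by (10 mm)/d, so U_p = 95.0 × 10/19.99 = 47.5 L/s.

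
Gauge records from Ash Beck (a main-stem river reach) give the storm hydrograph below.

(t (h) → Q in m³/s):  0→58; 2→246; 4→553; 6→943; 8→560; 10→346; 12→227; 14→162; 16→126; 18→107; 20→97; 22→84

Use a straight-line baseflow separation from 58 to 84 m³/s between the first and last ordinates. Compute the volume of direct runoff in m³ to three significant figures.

V ≈ 1.91 × 10^7 m³

Direct-runoff ordinates (Q − Q_b): 0.00, 185.64, 490.27, 877.91, 492.55, 276.18, 154.82, 87.45, 49.09, 27.73, 15.36, 0.00 m³/s.
ΣQ_DR = 2657 m³/s.
With Δt = 2 h = 7200 s, V = ΣQ_DR · Δt = 2657 × 7200 = 1.91 × 10^7 m³.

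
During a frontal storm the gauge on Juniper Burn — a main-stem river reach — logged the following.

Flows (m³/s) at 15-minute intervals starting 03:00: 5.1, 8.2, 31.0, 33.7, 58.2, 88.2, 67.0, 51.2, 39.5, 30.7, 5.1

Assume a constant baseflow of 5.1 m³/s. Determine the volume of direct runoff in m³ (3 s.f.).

V ≈ 3.26 × 10^5 m³

Direct-runoff ordinates (Q − Q_b): 0.0, 3.1, 25.9, 28.6, 53.1, 83.1, 61.9, 46.1, 34.4, 25.6, 0.0 m³/s.
ΣQ_DR = 361.8 m³/s.
With Δt = 0.25 h = 900 s, V = ΣQ_DR · Δt = 361.8 × 900 = 3.26 × 10^5 m³.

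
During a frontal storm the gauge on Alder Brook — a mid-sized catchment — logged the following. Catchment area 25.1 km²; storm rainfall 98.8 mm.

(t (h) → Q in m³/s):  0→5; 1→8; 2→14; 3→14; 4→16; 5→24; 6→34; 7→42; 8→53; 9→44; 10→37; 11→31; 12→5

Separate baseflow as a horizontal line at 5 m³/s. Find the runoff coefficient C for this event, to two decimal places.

C ≈ 0.38

ΣQ_DR = 262.0 m³/s; V = ΣQ_DR·Δt = 9.432 × 10^5 m³.
Runoff depth d = V / A = 37.58 mm.
C = d / P = 37.58 / 98.8 = 0.38.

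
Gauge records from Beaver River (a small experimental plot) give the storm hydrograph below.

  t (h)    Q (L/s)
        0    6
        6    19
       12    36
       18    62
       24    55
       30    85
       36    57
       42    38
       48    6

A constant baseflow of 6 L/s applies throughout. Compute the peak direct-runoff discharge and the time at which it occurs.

Q_p = 79.0 L/s at t = 30 h

Subtracting baseflow gives direct-runoff ordinates: 0.0, 13.0, 30.0, 56.0, 49.0, 79.0, 51.0, 32.0, 0.0 L/s.
The maximum is 79.0 L/s, occurring at the reading for t = 30 h.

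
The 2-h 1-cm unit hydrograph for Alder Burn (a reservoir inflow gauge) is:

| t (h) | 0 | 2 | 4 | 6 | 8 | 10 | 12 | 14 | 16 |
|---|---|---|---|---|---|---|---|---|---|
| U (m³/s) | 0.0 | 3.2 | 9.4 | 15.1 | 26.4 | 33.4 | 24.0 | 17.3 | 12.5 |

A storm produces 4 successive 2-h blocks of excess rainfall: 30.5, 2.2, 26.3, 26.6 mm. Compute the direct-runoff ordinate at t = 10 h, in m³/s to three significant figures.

By discrete convolution, Q_j = Σ (P_i / 10 mm) · U_{j−i}.
At t = 10 h (j=5): Q = (30.5/10)·33.4 + (2.2/10)·26.4 + (26.3/10)·15.1 + (26.6/10)·9.4 = 172 m³/s.

Q ≈ 172 m³/s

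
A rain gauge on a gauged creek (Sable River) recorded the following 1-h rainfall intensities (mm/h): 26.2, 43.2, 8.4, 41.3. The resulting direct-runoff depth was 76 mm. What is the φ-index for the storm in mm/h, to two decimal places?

Only the 3 blocks with intensity above φ contribute runoff: 26.2, 43.2, 41.3 mm/h.
Σ(I−φ)·Δt = d  ⇒  (26.2+43.2+41.3 − 3φ)·1 = 76
φ = (110.7 − 76/1) / 3 = 11.57 mm/h.

φ ≈ 11.57 mm/h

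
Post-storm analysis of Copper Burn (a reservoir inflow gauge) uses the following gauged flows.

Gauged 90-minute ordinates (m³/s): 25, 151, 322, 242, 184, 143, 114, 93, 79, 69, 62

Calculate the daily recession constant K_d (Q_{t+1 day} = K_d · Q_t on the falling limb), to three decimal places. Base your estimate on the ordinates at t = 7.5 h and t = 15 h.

K_d ≈ 0.069

Between t = 7.5 h and t = 15 h the flow falls from 143 to 62 m³/s over 5×1.5 h = 7.5 h.
Per-interval ratio K = (62/143)^(1/5) = 0.8461; K_d = K^(24/1.5) = 0.069.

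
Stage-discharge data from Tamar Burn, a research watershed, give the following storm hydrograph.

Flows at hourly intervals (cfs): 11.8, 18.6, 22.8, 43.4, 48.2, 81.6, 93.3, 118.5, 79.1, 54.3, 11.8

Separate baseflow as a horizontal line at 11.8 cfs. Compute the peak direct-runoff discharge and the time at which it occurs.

Subtracting baseflow gives direct-runoff ordinates: 0.0, 6.8, 11.0, 31.6, 36.4, 69.8, 81.5, 106.7, 67.3, 42.5, 0.0 cfs.
The maximum is 106.7 cfs, occurring at the reading for t = 7 h.

Q_p = 106.7 cfs at t = 7 h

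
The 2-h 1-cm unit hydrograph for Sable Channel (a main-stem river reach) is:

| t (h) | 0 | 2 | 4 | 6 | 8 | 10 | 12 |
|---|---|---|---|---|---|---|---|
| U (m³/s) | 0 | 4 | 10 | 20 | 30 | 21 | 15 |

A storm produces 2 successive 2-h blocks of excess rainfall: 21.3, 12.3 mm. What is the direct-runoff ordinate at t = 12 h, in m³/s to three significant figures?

By discrete convolution, Q_j = Σ (P_i / 10 mm) · U_{j−i}.
At t = 12 h (j=6): Q = (21.3/10)·15 + (12.3/10)·21 = 57.8 m³/s.

Q ≈ 57.8 m³/s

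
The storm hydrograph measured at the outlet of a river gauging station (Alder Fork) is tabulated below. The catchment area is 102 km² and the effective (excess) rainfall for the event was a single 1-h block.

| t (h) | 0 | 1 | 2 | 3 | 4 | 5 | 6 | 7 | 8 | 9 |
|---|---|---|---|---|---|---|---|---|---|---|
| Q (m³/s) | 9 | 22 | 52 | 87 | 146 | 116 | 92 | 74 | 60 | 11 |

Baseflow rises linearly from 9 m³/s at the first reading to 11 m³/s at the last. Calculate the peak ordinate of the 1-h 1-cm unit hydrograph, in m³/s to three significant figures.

U_p ≈ 67.8 m³/s

Direct runoff: 0.00, 12.78, 42.56, 77.33, 136.11, 105.89, 81.67, 63.44, 49.22, 0.00 m³/s; ΣQ_DR = 569.0 m³/s, peak = 136.11 m³/s.
Runoff depth d = ΣQ_DR·Δt / A = 569.0 × 3600 / (102 km²) = 20.08 mm.
The 1-cm UH is the DRH scaled by (10 mm)/d, so U_p = 136.11 × 10/20.08 = 67.8 m³/s.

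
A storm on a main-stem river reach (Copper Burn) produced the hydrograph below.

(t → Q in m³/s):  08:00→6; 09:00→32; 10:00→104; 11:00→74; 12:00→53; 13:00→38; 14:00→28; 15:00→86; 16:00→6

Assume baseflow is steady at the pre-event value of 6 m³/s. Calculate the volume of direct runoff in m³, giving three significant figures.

Direct-runoff ordinates (Q − Q_b): 0.0, 26.0, 98.0, 68.0, 47.0, 32.0, 22.0, 80.0, 0.0 m³/s.
ΣQ_DR = 373.0 m³/s.
With Δt = 1 h = 3600 s, V = ΣQ_DR · Δt = 373.0 × 3600 = 1.34 × 10^6 m³.

V ≈ 1.34 × 10^6 m³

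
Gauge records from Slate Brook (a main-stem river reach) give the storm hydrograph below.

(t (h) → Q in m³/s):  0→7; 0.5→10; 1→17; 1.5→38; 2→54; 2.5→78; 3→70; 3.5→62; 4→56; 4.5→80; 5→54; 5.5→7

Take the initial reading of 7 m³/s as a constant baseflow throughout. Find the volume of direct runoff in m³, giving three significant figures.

V ≈ 8.08 × 10^5 m³

Direct-runoff ordinates (Q − Q_b): 0.0, 3.0, 10.0, 31.0, 47.0, 71.0, 63.0, 55.0, 49.0, 73.0, 47.0, 0.0 m³/s.
ΣQ_DR = 449.0 m³/s.
With Δt = 0.5 h = 1800 s, V = ΣQ_DR · Δt = 449.0 × 1800 = 8.08 × 10^5 m³.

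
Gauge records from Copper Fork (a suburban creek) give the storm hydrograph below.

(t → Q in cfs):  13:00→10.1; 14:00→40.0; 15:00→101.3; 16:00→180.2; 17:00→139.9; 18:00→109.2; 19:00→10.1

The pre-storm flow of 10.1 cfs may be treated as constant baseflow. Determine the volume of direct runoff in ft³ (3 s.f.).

Direct-runoff ordinates (Q − Q_b): 0.0, 29.9, 91.2, 170.1, 129.8, 99.1, 0.0 cfs.
ΣQ_DR = 520.1 cfs.
With Δt = 1 h = 3600 s, V = ΣQ_DR · Δt = 520.1 × 3600 = 1.87 × 10^6 ft³.

V ≈ 1.87 × 10^6 ft³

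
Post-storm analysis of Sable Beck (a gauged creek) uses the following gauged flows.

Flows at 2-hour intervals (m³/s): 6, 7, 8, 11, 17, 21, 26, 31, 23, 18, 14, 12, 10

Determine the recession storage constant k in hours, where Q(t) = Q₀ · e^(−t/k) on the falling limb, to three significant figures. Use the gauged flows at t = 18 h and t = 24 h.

k ≈ 10.2 h

On the falling limb, Q drops from 18 to 10 m³/s between t = 18 h and t = 24 h (Δt = 6 h).
k = −Δt / ln(Q₂/Q₁) = −6 / ln(10/18) = 10.2 h.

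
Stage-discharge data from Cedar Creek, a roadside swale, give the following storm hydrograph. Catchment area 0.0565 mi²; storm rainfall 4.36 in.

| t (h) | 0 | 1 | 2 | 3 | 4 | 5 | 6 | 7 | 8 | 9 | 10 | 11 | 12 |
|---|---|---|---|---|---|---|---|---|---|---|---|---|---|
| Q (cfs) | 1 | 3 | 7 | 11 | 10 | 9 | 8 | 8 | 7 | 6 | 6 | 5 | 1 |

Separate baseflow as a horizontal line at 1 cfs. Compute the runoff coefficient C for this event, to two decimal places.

ΣQ_DR = 69.00 cfs; V = ΣQ_DR·Δt = 2.484 × 10^5 ft³.
Runoff depth d = V / A = 1.892 in.
C = d / P = 1.892 / 4.36 = 0.43.

C ≈ 0.43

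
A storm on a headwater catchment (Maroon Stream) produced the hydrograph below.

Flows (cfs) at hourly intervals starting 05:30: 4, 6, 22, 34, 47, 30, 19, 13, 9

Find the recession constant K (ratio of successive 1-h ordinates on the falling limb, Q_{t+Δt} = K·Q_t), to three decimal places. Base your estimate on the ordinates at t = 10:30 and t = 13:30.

K ≈ 0.669

Using the recession-limb readings at t = 10:30 and t = 13:30: Q falls from 30 to 9 cfs over 3 intervals.
K = (Q₂/Q₁)^(1/3) = (9/30)^(1/3) = 0.669.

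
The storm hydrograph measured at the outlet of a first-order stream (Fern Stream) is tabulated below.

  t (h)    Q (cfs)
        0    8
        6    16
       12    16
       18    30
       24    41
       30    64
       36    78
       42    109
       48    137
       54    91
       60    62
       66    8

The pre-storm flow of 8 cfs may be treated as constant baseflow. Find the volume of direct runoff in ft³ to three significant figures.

V ≈ 1.22 × 10^7 ft³

Direct-runoff ordinates (Q − Q_b): 0.0, 8.0, 8.0, 22.0, 33.0, 56.0, 70.0, 101.0, 129.0, 83.0, 54.0, 0.0 cfs.
ΣQ_DR = 564.0 cfs.
With Δt = 6 h = 21600 s, V = ΣQ_DR · Δt = 564.0 × 21600 = 1.22 × 10^7 ft³.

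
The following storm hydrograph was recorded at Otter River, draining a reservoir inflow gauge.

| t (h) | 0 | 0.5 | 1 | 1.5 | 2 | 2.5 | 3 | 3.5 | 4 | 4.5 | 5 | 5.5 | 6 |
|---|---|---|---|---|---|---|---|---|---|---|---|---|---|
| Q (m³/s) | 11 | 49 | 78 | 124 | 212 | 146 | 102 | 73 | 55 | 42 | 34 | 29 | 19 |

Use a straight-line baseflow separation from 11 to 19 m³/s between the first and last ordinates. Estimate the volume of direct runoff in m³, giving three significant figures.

Direct-runoff ordinates (Q − Q_b): 0.00, 37.33, 65.67, 111.00, 198.33, 131.67, 87.00, 57.33, 38.67, 25.00, 16.33, 10.67, 0.00 m³/s.
ΣQ_DR = 779.0 m³/s.
With Δt = 0.5 h = 1800 s, V = ΣQ_DR · Δt = 779.0 × 1800 = 1.40 × 10^6 m³.

V ≈ 1.40 × 10^6 m³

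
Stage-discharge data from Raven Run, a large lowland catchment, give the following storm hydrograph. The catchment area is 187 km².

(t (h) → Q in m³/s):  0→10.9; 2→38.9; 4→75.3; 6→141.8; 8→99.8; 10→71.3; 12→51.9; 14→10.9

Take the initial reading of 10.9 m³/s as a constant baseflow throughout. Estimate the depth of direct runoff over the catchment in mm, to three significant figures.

d ≈ 15.9 mm

Direct runoff: 0.0, 28.0, 64.4, 130.9, 88.9, 60.4, 41.0, 0.0 m³/s; ΣQ_DR = 413.6 m³/s.
V = ΣQ_DR · Δt = 413.6 × 7200 s = 2.978 × 10^6 m³.
Over A = 187 km², depth = V / A = 15.9 mm.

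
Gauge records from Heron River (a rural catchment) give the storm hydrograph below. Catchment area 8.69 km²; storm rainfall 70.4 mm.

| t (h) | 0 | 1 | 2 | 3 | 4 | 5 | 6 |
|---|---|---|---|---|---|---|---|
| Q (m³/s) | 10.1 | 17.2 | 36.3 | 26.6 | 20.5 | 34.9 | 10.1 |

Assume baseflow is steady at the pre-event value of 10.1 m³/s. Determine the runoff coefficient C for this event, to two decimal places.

C ≈ 0.50

ΣQ_DR = 85.00 m³/s; V = ΣQ_DR·Δt = 3.060 × 10^5 m³.
Runoff depth d = V / A = 35.21 mm.
C = d / P = 35.21 / 70.4 = 0.50.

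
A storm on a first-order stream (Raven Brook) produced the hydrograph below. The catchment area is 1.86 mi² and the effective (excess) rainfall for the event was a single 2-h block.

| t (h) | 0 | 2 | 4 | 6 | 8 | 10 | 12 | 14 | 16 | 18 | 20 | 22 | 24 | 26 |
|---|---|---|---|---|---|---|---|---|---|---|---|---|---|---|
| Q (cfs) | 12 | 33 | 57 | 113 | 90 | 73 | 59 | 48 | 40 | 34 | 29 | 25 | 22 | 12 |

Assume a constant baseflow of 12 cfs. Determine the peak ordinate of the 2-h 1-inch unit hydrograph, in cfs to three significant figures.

U_p ≈ 127 cfs

Direct runoff: 0.0, 21.0, 45.0, 101.0, 78.0, 61.0, 47.0, 36.0, 28.0, 22.0, 17.0, 13.0, 10.0, 0.0 cfs; ΣQ_DR = 479.0 cfs, peak = 101.0 cfs.
Runoff depth d = ΣQ_DR·Δt / A = 479.0 × 7200 / (1.86 mi²) = 0.7981 in.
The 1-inch UH is the DRH scaled by (1 in)/d, so U_p = 101.0 × 1/0.7981 = 127 cfs.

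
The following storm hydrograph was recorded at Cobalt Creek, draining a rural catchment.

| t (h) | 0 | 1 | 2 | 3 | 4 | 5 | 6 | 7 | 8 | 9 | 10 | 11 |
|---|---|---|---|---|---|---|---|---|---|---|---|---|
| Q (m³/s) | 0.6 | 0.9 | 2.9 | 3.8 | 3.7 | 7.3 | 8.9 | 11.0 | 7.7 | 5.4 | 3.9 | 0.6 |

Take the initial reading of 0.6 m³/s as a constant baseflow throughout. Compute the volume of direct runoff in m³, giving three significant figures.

V ≈ 1.78 × 10^5 m³

Direct-runoff ordinates (Q − Q_b): 0.0, 0.3, 2.3, 3.2, 3.1, 6.7, 8.3, 10.4, 7.1, 4.8, 3.3, 0.0 m³/s.
ΣQ_DR = 49.50 m³/s.
With Δt = 1 h = 3600 s, V = ΣQ_DR · Δt = 49.50 × 3600 = 1.78 × 10^5 m³.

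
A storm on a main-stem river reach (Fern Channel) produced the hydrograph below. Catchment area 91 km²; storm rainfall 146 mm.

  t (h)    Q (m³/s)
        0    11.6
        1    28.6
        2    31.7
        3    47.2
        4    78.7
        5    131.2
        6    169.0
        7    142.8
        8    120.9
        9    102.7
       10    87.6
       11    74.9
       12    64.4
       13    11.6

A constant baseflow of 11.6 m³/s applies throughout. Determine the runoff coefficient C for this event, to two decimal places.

ΣQ_DR = 940.5 m³/s; V = ΣQ_DR·Δt = 3.386 × 10^6 m³.
Runoff depth d = V / A = 37.21 mm.
C = d / P = 37.21 / 146 = 0.25.

C ≈ 0.25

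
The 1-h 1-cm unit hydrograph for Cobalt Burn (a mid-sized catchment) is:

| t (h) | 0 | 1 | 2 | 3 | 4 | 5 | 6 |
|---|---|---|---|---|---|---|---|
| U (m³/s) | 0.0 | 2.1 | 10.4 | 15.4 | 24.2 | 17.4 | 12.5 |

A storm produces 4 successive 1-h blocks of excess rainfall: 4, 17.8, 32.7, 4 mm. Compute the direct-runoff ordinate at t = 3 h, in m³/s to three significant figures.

By discrete convolution, Q_j = Σ (P_i / 10 mm) · U_{j−i}.
At t = 3 h (j=3): Q = (4/10)·15.4 + (17.8/10)·10.4 + (32.7/10)·2.1 + (4/10)·0.0 = 31.5 m³/s.

Q ≈ 31.5 m³/s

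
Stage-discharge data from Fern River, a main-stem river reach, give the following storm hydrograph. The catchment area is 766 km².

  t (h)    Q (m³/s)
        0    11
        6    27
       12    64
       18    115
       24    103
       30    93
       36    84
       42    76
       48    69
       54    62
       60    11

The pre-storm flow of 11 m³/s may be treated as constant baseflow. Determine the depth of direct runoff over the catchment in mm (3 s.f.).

Direct runoff: 0.0, 16.0, 53.0, 104.0, 92.0, 82.0, 73.0, 65.0, 58.0, 51.0, 0.0 m³/s; ΣQ_DR = 594.0 m³/s.
V = ΣQ_DR · Δt = 594.0 × 21600 s = 1.283 × 10^7 m³.
Over A = 766 km², depth = V / A = 16.7 mm.

d ≈ 16.7 mm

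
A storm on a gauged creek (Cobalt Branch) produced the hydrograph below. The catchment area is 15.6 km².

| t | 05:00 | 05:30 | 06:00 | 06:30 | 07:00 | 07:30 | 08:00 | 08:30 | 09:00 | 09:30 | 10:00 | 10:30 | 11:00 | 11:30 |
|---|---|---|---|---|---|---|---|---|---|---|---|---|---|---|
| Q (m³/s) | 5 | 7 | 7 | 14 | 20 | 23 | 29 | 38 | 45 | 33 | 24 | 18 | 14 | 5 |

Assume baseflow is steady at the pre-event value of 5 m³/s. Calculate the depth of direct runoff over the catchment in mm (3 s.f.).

d ≈ 24.5 mm

Direct runoff: 0.0, 2.0, 2.0, 9.0, 15.0, 18.0, 24.0, 33.0, 40.0, 28.0, 19.0, 13.0, 9.0, 0.0 m³/s; ΣQ_DR = 212.0 m³/s.
V = ΣQ_DR · Δt = 212.0 × 1800 s = 3.816 × 10^5 m³.
Over A = 15.6 km², depth = V / A = 24.5 mm.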